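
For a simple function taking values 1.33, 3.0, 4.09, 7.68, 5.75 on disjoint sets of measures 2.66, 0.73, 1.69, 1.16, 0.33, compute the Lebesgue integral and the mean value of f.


Step 1: Integral = sum(value_i * measure_i)
= 1.33*2.66 + 3.0*0.73 + 4.09*1.69 + 7.68*1.16 + 5.75*0.33
= 3.5378 + 2.19 + 6.9121 + 8.9088 + 1.8975
= 23.4462
Step 2: Total measure of domain = 2.66 + 0.73 + 1.69 + 1.16 + 0.33 = 6.57
Step 3: Average value = 23.4462 / 6.57 = 3.568676


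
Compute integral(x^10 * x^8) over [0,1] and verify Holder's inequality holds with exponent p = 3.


Step 1: Exact integral of f*g = integral(x^18, 0, 1) = 1/19
     = 0.052632
Step 2: Holder bound with p=3, q=1.5:
  ||f||_p = (integral x^30 dx)^(1/3) = (1/31)^(1/3) = 0.318331
  ||g||_q = (integral x^12 dx)^(1/1.5) = (1/13)^(1/1.5) = 0.180872
Step 3: Holder bound = ||f||_p * ||g||_q = 0.318331 * 0.180872 = 0.057577
Verification: 0.052632 <= 0.057577 (Holder holds)


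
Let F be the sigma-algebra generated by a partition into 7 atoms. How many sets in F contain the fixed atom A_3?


Each element of F is a union of some subset S of the 7 atoms.
The element contains A_3 iff A_3 is in S.
So we count subsets S of {A_1,...,A_7} with A_3 in S: choose freely among the other 6 atoms.
Count = 2^(7-1) = 2^6 = 64.


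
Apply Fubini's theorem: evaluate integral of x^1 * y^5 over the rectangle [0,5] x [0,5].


By Fubini's theorem, the double integral factors as a product of single integrals:
Step 1: integral_0^5 x^1 dx = [x^2/2] from 0 to 5
     = 5^2/2 = 12.5
Step 2: integral_0^5 y^5 dy = [y^6/6] from 0 to 5
     = 5^6/6 = 2604.166667
Step 3: Double integral = 12.5 * 2604.166667 = 32552.083333


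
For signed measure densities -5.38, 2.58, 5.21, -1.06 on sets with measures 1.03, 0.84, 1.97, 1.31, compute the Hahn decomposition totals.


Step 1: Compute signed measure on each set:
  Set 1: -5.38 * 1.03 = -5.5414
  Set 2: 2.58 * 0.84 = 2.1672
  Set 3: 5.21 * 1.97 = 10.2637
  Set 4: -1.06 * 1.31 = -1.3886
Step 2: Total signed measure = (-5.5414) + (2.1672) + (10.2637) + (-1.3886)
     = 5.5009
Step 3: Positive part mu+(X) = sum of positive contributions = 12.4309
Step 4: Negative part mu-(X) = |sum of negative contributions| = 6.93


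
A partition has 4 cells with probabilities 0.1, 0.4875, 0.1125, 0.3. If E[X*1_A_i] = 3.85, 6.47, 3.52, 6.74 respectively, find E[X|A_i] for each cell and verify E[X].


For each cell A_i: E[X|A_i] = E[X*1_A_i] / P(A_i)
Step 1: E[X|A_1] = 3.85 / 0.1 = 38.5
Step 2: E[X|A_2] = 6.47 / 0.4875 = 13.271795
Step 3: E[X|A_3] = 3.52 / 0.1125 = 31.288889
Step 4: E[X|A_4] = 6.74 / 0.3 = 22.466667
Verification: E[X] = sum E[X*1_A_i] = 3.85 + 6.47 + 3.52 + 6.74 = 20.58


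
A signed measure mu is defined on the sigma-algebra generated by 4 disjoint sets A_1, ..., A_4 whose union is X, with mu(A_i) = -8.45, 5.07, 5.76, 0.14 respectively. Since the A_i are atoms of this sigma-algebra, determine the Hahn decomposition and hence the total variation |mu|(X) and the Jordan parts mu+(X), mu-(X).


Step 1: Every measurable set is a union of atoms (the cells / points), so a Hahn decomposition is
  obtained by grouping atoms by sign: P = union of atoms with mu > 0, N = union of the remaining atoms.
  Atoms in P (indices): 2, 3, 4;  atoms in N (indices): 1
  Positive values: 5.07, 5.76, 0.14
  Negative values: -8.45
Step 2: mu+(X) = mu(P) = sum of positive atom values = 10.97
Step 3: mu-(X) = -mu(N) = sum of |negative atom values| = 8.45
Step 4: |mu|(X) = mu+(X) + mu-(X) = 10.97 + 8.45 = 19.42


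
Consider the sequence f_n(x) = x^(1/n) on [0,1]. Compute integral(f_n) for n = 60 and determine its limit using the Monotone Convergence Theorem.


At n = 60: f_60(x) = x^(1/60).
Step 1: integral(x^(1/60), 0, 1) = [x^(1/60+1) / (1/60+1)] from 0 to 1
     = 1 / (1/60 + 1) = 1 / ((60+1)/60) = 60/(60+1)
     = 60/61 = 0.983607
Step 2: As n -> infinity, f_n(x) = x^(1/n) -> 1 for x in (0,1], and f_n is increasing in n.
By MCT, lim_n integral(f_n) = integral(lim_n f_n) = integral(1, 0, 1) = 1.
Step 3: Verify convergence: 60/61 = 0.983607 -> 1


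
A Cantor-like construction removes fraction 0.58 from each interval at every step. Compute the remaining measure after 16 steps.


Step 1: At each step, fraction remaining = 1 - 0.58 = 0.42
Step 2: After 16 steps, measure = (0.42)^16
Result = 9.375375e-07


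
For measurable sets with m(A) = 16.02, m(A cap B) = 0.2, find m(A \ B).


m(A \ B) = m(A) - m(A n B)
= 16.02 - 0.2
= 15.82


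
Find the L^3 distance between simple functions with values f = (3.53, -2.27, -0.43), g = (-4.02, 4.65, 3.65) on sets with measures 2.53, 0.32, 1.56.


Step 1: Compute differences f_i - g_i:
  3.53 - -4.02 = 7.55
  -2.27 - 4.65 = -6.92
  -0.43 - 3.65 = -4.08
Step 2: Compute |diff|^3 * measure for each set:
  |7.55|^3 * 2.53 = 430.368875 * 2.53 = 1088.833254
  |-6.92|^3 * 0.32 = 331.373888 * 0.32 = 106.039644
  |-4.08|^3 * 1.56 = 67.917312 * 1.56 = 105.951007
Step 3: Sum = 1300.823905
Step 4: ||f-g||_3 = (1300.823905)^(1/3) = 10.916234


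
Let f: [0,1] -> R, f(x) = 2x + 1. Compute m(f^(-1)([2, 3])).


f^(-1)([2, 3]) = {x : 2 <= 2x + 1 <= 3}
Solving: (2 - 1)/2 <= x <= (3 - 1)/2
= [0.5, 1]
Intersecting with [0,1]: [0.5, 1]
Measure = 1 - 0.5 = 0.5


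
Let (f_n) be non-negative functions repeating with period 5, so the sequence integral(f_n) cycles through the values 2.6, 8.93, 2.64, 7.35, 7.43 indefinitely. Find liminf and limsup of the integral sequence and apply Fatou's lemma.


The sequence (integral(f_n)) is periodic with period 5, repeating the values 2.6, 8.93, 2.64, 7.35, 7.43 indefinitely.
Step 1: For a periodic sequence, every tail (a_m, a_(m+1), ...) contains all 5 period values infinitely often.
Step 2: Hence inf of every tail = min of the period values = min(2.6, 8.93, 2.64, 7.35, 7.43) = 2.6.
        liminf_n integral(f_n) = sup over m of (inf of tail from m) = 2.6.
Step 3: Similarly sup of every tail = max of the period values = 8.93.
        limsup_n integral(f_n) = 8.93.
Step 4: Fatou's lemma: integral(liminf_n f_n) <= liminf_n integral(f_n) = 2.6.
        So the integral of the pointwise liminf is at most 2.6.


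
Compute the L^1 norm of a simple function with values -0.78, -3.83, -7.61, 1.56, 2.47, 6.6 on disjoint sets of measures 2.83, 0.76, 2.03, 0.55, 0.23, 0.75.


Step 1: Compute |f_i|^1 for each value:
  |-0.78|^1 = 0.78
  |-3.83|^1 = 3.83
  |-7.61|^1 = 7.61
  |1.56|^1 = 1.56
  |2.47|^1 = 2.47
  |6.6|^1 = 6.6
Step 2: Multiply by measures and sum:
  0.78 * 2.83 = 2.2074
  3.83 * 0.76 = 2.9108
  7.61 * 2.03 = 15.4483
  1.56 * 0.55 = 0.858
  2.47 * 0.23 = 0.5681
  6.6 * 0.75 = 4.95
Sum = 2.2074 + 2.9108 + 15.4483 + 0.858 + 0.5681 + 4.95 = 26.9426
Step 3: Take the p-th root:
||f||_1 = (26.9426)^(1/1) = 26.9426


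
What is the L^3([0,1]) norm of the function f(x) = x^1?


Step 1: ||f||_3 = (integral_0^1 |x^1|^3 dx)^(1/3)
     = (integral_0^1 x^3 dx)^(1/3)
Step 2: integral_0^1 x^3 dx = [x^4/(4)] from 0 to 1 = 1^4/4
     = 1/4 = 0.25
Step 3: ||f||_3 = (0.25)^(1/3) = 0.629961


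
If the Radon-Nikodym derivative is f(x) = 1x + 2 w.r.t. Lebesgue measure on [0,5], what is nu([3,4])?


nu(A) = integral_A (dnu/dmu) dmu = integral_3^4 (1x + 2) dx
Step 1: Antiderivative F(x) = (1/2)x^2 + 2x
Step 2: F(4) = (1/2)*4^2 + 2*4 = 8 + 8 = 16
Step 3: F(3) = (1/2)*3^2 + 2*3 = 4.5 + 6 = 10.5
Step 4: nu([3,4]) = F(4) - F(3) = 16 - 10.5 = 5.5


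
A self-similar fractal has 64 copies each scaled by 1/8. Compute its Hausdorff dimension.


For a self-similar set with N copies scaled by 1/r:
dim_H = log(N)/log(r) = log(64)/log(8)
= 4.158883/2.079442
= 2


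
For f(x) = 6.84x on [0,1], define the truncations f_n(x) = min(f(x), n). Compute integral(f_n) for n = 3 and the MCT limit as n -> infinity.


f(x) = 6.84x on [0,1]; f_n(x) = min(6.84x, n). At n = 3:
Step 1: f(x) reaches 3 at x = 3/6.84 = 0.438596
Step 2: integral(f_3) = integral(6.84x, 0, 0.438596) + integral(3, 0.438596, 1)
       = 6.84*0.438596^2/2 + 3*(1 - 0.438596)
       = 0.657895 + 1.684211
       = 2.342105
Step 3: As n -> infinity, f_n increases to f, so by MCT integral(f_n) -> integral(f) = 6.84/2 = 3.42.
Convergence: integral(f_3) = 2.342105 -> 3.42 as n -> infinity


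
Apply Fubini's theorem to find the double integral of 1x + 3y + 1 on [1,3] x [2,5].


By Fubini, integrate in x first, then y.
Step 1: Fix y, integrate over x in [1,3]:
  integral(1x + 3y + 1, x=1..3)
  = 1*(3^2 - 1^2)/2 + (3y + 1)*(3 - 1)
  = 4 + (3y + 1)*2
  = 4 + 6y + 2
  = 6 + 6y
Step 2: Integrate over y in [2,5]:
  integral(6 + 6y, y=2..5)
  = 6*3 + 6*(5^2 - 2^2)/2
  = 18 + 63
  = 81


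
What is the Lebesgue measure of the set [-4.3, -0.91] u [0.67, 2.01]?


For pairwise disjoint intervals, m(union) = sum of lengths.
= (-0.91 - -4.3) + (2.01 - 0.67)
= 3.39 + 1.34
= 4.73


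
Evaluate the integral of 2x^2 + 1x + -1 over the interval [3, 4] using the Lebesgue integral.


The Lebesgue integral of a Riemann-integrable function agrees with the Riemann integral.
Antiderivative F(x) = (2/3)x^3 + (1/2)x^2 + -1x
F(4) = (2/3)*4^3 + (1/2)*4^2 + -1*4
     = (2/3)*64 + (1/2)*16 + -1*4
     = 42.666667 + 8 + -4
     = 46.666667
F(3) = 19.5
Integral = F(4) - F(3) = 46.666667 - 19.5 = 27.166667


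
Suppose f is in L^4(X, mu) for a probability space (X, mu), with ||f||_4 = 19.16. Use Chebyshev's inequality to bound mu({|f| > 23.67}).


Chebyshev/Markov inequality: mu(|f| > eps) <= (||f||_p / eps)^p
Step 1: ||f||_4 / eps = 19.16 / 23.67 = 0.809463
Step 2: Raise to power p = 4:
  (0.809463)^4 = 0.429328
Step 3: Therefore mu(|f| > 23.67) <= 0.429328


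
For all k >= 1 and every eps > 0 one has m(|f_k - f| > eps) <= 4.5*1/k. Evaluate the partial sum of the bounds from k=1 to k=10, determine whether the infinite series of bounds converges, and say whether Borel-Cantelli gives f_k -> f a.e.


Step 1: List the terms 4.5*1/k for k = 1 to 10:
  k=1: 4.5
  k=2: 2.25
  k=3: 1.5
  k=4: 1.125
  k=5: 0.9
  k=6: 0.75
  k=7: 0.642857
  k=8: 0.5625
  k=9: 0.5
  k=10: 0.45
Step 2: Partial sum = 4.5 + 2.25 + 1.5 + 1.125 + 0.9 + 0.75 + 0.642857 + 0.5625 + 0.5 + 0.45
     = 13.180357
Step 3: The full series sum_(k>=1) 4.5*1/k diverges (harmonic series, p = 1; a nonzero constant multiple of a divergent series diverges).
Step 4: The (first) Borel-Cantelli lemma requires a summable sequence of measures, so it does not apply here;
        from this bound alone no conclusion about a.e. convergence can be drawn (convergence in measure still
        gives an a.e.-convergent subsequence, but not a.e. convergence of the whole sequence).
Conclusion: series diverges; Borel-Cantelli is inconclusive about a.e. convergence of f_k.


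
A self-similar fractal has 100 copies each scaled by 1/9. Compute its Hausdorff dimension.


For a self-similar set with N copies scaled by 1/r:
dim_H = log(N)/log(r) = log(100)/log(9)
= 4.60517/2.197225
= 2.095903


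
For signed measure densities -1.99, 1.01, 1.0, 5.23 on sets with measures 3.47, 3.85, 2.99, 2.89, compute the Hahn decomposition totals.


Step 1: Compute signed measure on each set:
  Set 1: -1.99 * 3.47 = -6.9053
  Set 2: 1.01 * 3.85 = 3.8885
  Set 3: 1.0 * 2.99 = 2.99
  Set 4: 5.23 * 2.89 = 15.1147
Step 2: Total signed measure = (-6.9053) + (3.8885) + (2.99) + (15.1147)
     = 15.0879
Step 3: Positive part mu+(X) = sum of positive contributions = 21.9932
Step 4: Negative part mu-(X) = |sum of negative contributions| = 6.9053


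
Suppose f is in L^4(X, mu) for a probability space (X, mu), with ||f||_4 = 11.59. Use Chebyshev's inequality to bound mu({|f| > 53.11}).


Chebyshev/Markov inequality: mu(|f| > eps) <= (||f||_p / eps)^p
Step 1: ||f||_4 / eps = 11.59 / 53.11 = 0.218226
Step 2: Raise to power p = 4:
  (0.218226)^4 = 0.002268
Step 3: Therefore mu(|f| > 53.11) <= 0.002268


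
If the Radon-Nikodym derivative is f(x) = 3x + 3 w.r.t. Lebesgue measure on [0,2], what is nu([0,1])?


nu(A) = integral_A (dnu/dmu) dmu = integral_0^1 (3x + 3) dx
Step 1: Antiderivative F(x) = (3/2)x^2 + 3x
Step 2: F(1) = (3/2)*1^2 + 3*1 = 1.5 + 3 = 4.5
Step 3: F(0) = (3/2)*0^2 + 3*0 = 0.0 + 0 = 0.0
Step 4: nu([0,1]) = F(1) - F(0) = 4.5 - 0.0 = 4.5


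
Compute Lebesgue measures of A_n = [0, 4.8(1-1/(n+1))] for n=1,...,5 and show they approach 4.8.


By continuity of measure from below: if A_n increases to A, then m(A_n) -> m(A).
Here A = [0, 4.8], so m(A) = 4.8
Step 1: a_1 = 4.8*(1 - 1/2) = 2.4, m(A_1) = 2.4
Step 2: a_2 = 4.8*(1 - 1/3) = 3.2, m(A_2) = 3.2
Step 3: a_3 = 4.8*(1 - 1/4) = 3.6, m(A_3) = 3.6
Step 4: a_4 = 4.8*(1 - 1/5) = 3.84, m(A_4) = 3.84
Step 5: a_5 = 4.8*(1 - 1/6) = 4, m(A_5) = 4
Limit: m(A_n) -> m([0,4.8]) = 4.8


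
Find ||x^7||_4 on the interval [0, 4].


Step 1: ||f||_4 = (integral_0^4 |x^7|^4 dx)^(1/4)
     = (integral_0^4 x^28 dx)^(1/4)
Step 2: integral_0^4 x^28 dx = [x^29/(29)] from 0 to 4 = 4^29/29
     = 288230376151711744/29 = 9.938978e+15
Step 3: ||f||_4 = (9.938978e+15)^(1/4) = 9984.709588


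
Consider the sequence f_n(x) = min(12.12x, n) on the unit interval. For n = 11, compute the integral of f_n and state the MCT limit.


f(x) = 12.12x on [0,1]; f_n(x) = min(12.12x, n). At n = 11:
Step 1: f(x) reaches 11 at x = 11/12.12 = 0.907591
Step 2: integral(f_11) = integral(12.12x, 0, 0.907591) + integral(11, 0.907591, 1)
       = 12.12*0.907591^2/2 + 11*(1 - 0.907591)
       = 4.991749 + 1.016502
       = 6.008251
Step 3: As n -> infinity, f_n increases to f, so by MCT integral(f_n) -> integral(f) = 12.12/2 = 6.06.
Convergence: integral(f_11) = 6.008251 -> 6.06 as n -> infinity


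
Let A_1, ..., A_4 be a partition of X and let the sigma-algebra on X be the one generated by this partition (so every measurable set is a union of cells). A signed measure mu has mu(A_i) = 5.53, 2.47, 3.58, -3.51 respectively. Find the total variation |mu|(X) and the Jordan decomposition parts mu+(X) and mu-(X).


Step 1: Every measurable set is a union of atoms (the cells / points), so a Hahn decomposition is
  obtained by grouping atoms by sign: P = union of atoms with mu > 0, N = union of the remaining atoms.
  Atoms in P (indices): 1, 2, 3;  atoms in N (indices): 4
  Positive values: 5.53, 2.47, 3.58
  Negative values: -3.51
Step 2: mu+(X) = mu(P) = sum of positive atom values = 11.58
Step 3: mu-(X) = -mu(N) = sum of |negative atom values| = 3.51
Step 4: |mu|(X) = mu+(X) + mu-(X) = 11.58 + 3.51 = 15.09


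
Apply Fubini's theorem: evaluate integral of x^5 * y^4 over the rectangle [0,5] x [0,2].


By Fubini's theorem, the double integral factors as a product of single integrals:
Step 1: integral_0^5 x^5 dx = [x^6/6] from 0 to 5
     = 5^6/6 = 2604.166667
Step 2: integral_0^2 y^4 dy = [y^5/5] from 0 to 2
     = 2^5/5 = 6.4
Step 3: Double integral = 2604.166667 * 6.4 = 16666.666667


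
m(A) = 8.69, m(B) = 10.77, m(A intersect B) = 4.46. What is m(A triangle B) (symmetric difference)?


m(A Delta B) = m(A) + m(B) - 2*m(A n B)
= 8.69 + 10.77 - 2*4.46
= 8.69 + 10.77 - 8.92
= 10.54


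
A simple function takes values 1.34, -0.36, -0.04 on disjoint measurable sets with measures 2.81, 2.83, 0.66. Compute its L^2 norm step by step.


Step 1: Compute |f_i|^2 for each value:
  |1.34|^2 = 1.7956
  |-0.36|^2 = 0.1296
  |-0.04|^2 = 0.0016
Step 2: Multiply by measures and sum:
  1.7956 * 2.81 = 5.045636
  0.1296 * 2.83 = 0.366768
  0.0016 * 0.66 = 0.001056
Sum = 5.045636 + 0.366768 + 0.001056 = 5.41346
Step 3: Take the p-th root:
||f||_2 = (5.41346)^(1/2) = 2.326684


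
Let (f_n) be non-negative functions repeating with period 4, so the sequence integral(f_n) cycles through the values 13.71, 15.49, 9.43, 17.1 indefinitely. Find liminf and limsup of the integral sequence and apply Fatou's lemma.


The sequence (integral(f_n)) is periodic with period 4, repeating the values 13.71, 15.49, 9.43, 17.1 indefinitely.
Step 1: For a periodic sequence, every tail (a_m, a_(m+1), ...) contains all 4 period values infinitely often.
Step 2: Hence inf of every tail = min of the period values = min(13.71, 15.49, 9.43, 17.1) = 9.43.
        liminf_n integral(f_n) = sup over m of (inf of tail from m) = 9.43.
Step 3: Similarly sup of every tail = max of the period values = 17.1.
        limsup_n integral(f_n) = 17.1.
Step 4: Fatou's lemma: integral(liminf_n f_n) <= liminf_n integral(f_n) = 9.43.
        So the integral of the pointwise liminf is at most 9.43.


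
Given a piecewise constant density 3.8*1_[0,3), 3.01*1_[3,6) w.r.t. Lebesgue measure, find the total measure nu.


Integrate each piece of the Radon-Nikodym derivative:
Step 1: integral_0^3 3.8 dx = 3.8*(3-0) = 3.8*3 = 11.4
Step 2: integral_3^6 3.01 dx = 3.01*(6-3) = 3.01*3 = 9.03
Total: 11.4 + 9.03 = 20.43


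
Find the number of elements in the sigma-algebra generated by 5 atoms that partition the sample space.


Each element of the sigma-algebra is a union of some subset of the 5 atoms.
The number of such subsets is 2^5 = 32.


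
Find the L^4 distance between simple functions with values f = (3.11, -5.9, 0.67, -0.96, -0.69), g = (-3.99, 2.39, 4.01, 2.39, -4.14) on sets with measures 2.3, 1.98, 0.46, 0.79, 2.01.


Step 1: Compute differences f_i - g_i:
  3.11 - -3.99 = 7.1
  -5.9 - 2.39 = -8.29
  0.67 - 4.01 = -3.34
  -0.96 - 2.39 = -3.35
  -0.69 - -4.14 = 3.45
Step 2: Compute |diff|^4 * measure for each set:
  |7.1|^4 * 2.3 = 2541.1681 * 2.3 = 5844.68663
  |-8.29|^4 * 1.98 = 4723.001921 * 1.98 = 9351.543803
  |-3.34|^4 * 0.46 = 124.447411 * 0.46 = 57.245809
  |-3.35|^4 * 0.79 = 125.944506 * 0.79 = 99.49616
  |3.45|^4 * 2.01 = 141.669506 * 2.01 = 284.755708
Step 3: Sum = 15637.72811
Step 4: ||f-g||_4 = (15637.72811)^(1/4) = 11.182616


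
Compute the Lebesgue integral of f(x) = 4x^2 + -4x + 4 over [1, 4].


The Lebesgue integral of a Riemann-integrable function agrees with the Riemann integral.
Antiderivative F(x) = (4/3)x^3 + (-4/2)x^2 + 4x
F(4) = (4/3)*4^3 + (-4/2)*4^2 + 4*4
     = (4/3)*64 + (-4/2)*16 + 4*4
     = 85.333333 + -32 + 16
     = 69.333333
F(1) = 3.333333
Integral = F(4) - F(1) = 69.333333 - 3.333333 = 66


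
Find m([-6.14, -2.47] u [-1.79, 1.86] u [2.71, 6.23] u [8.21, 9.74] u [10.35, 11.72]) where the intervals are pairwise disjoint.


For pairwise disjoint intervals, m(union) = sum of lengths.
= (-2.47 - -6.14) + (1.86 - -1.79) + (6.23 - 2.71) + (9.74 - 8.21) + (11.72 - 10.35)
= 3.67 + 3.65 + 3.52 + 1.53 + 1.37
= 13.74


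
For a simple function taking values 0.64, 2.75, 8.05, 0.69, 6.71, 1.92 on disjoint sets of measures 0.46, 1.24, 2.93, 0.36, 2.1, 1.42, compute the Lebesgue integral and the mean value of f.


Step 1: Integral = sum(value_i * measure_i)
= 0.64*0.46 + 2.75*1.24 + 8.05*2.93 + 0.69*0.36 + 6.71*2.1 + 1.92*1.42
= 0.2944 + 3.41 + 23.5865 + 0.2484 + 14.091 + 2.7264
= 44.3567
Step 2: Total measure of domain = 0.46 + 1.24 + 2.93 + 0.36 + 2.1 + 1.42 = 8.51
Step 3: Average value = 44.3567 / 8.51 = 5.212303


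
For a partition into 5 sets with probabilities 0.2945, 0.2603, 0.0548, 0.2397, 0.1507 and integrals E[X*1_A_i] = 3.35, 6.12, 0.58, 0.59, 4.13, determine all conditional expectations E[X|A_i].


For each cell A_i: E[X|A_i] = E[X*1_A_i] / P(A_i)
Step 1: E[X|A_1] = 3.35 / 0.2945 = 11.375212
Step 2: E[X|A_2] = 6.12 / 0.2603 = 23.511333
Step 3: E[X|A_3] = 0.58 / 0.0548 = 10.583942
Step 4: E[X|A_4] = 0.59 / 0.2397 = 2.46141
Step 5: E[X|A_5] = 4.13 / 0.1507 = 27.405441
Verification: E[X] = sum E[X*1_A_i] = 3.35 + 6.12 + 0.58 + 0.59 + 4.13 = 14.77


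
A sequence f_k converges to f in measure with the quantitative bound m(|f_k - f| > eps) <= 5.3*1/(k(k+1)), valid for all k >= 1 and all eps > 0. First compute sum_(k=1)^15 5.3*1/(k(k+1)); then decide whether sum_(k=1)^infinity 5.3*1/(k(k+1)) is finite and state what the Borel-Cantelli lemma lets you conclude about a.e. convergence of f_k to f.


Step 1: List the terms 5.3*1/(k(k+1)) for k = 1 to 15:
  k=1: 2.65
  k=2: 0.883333
  k=3: 0.441667
  k=4: 0.265
  k=5: 0.176667
  k=6: 0.12619
  k=7: 0.094643
  k=8: 0.073611
  k=9: 0.058889
  k=10: 0.048182
  k=11: 0.040152
  k=12: 0.033974
  k=13: 0.029121
  k=14: 0.025238
  k=15: 0.022083
Step 2: Partial sum = 2.65 + 0.883333 + 0.441667 + 0.265 + 0.176667 + 0.12619 + 0.094643 + 0.073611 + 0.058889 + 0.048182 + 0.040152 + 0.033974 + 0.029121 + 0.025238 + 0.022083
     = 4.96875
Step 3: The full series sum_(k>=1) 5.3*1/(k(k+1)) converges (telescoping series sum 1/(k(k+1)) = 1; a constant multiple of a convergent series converges).
Step 4: Fix eps > 0. Since sum_k m(|f_k - f| > eps) < infinity, the Borel-Cantelli lemma gives
        m(limsup_k {|f_k - f| > eps}) = 0, i.e. for a.e. x, |f_k(x) - f(x)| <= eps for all large k.
        Applying this with eps = 1/j for j = 1, 2, ... and intersecting the countably many full-measure sets,
        for a.e. x we get limsup_k |f_k(x) - f(x)| <= 1/j for every j, hence f_k -> f almost everywhere.
Conclusion: series converges; Borel-Cantelli yields f_k -> f a.e.


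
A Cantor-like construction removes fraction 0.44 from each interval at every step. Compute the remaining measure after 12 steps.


Step 1: At each step, fraction remaining = 1 - 0.44 = 0.56
Step 2: After 12 steps, measure = (0.56)^12
Result = 9.511660e-04


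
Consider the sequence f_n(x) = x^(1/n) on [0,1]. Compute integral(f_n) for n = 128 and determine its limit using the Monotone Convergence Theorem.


At n = 128: f_128(x) = x^(1/128).
Step 1: integral(x^(1/128), 0, 1) = [x^(1/128+1) / (1/128+1)] from 0 to 1
     = 1 / (1/128 + 1) = 1 / ((128+1)/128) = 128/(128+1)
     = 128/129 = 0.992248
Step 2: As n -> infinity, f_n(x) = x^(1/n) -> 1 for x in (0,1], and f_n is increasing in n.
By MCT, lim_n integral(f_n) = integral(lim_n f_n) = integral(1, 0, 1) = 1.
Step 3: Verify convergence: 128/129 = 0.992248 -> 1


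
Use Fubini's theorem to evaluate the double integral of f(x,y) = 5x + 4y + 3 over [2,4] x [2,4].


By Fubini, integrate in x first, then y.
Step 1: Fix y, integrate over x in [2,4]:
  integral(5x + 4y + 3, x=2..4)
  = 5*(4^2 - 2^2)/2 + (4y + 3)*(4 - 2)
  = 30 + (4y + 3)*2
  = 30 + 8y + 6
  = 36 + 8y
Step 2: Integrate over y in [2,4]:
  integral(36 + 8y, y=2..4)
  = 36*2 + 8*(4^2 - 2^2)/2
  = 72 + 48
  = 120


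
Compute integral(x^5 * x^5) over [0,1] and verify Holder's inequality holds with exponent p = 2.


Step 1: Exact integral of f*g = integral(x^10, 0, 1) = 1/11
     = 0.090909
Step 2: Holder bound with p=2, q=2:
  ||f||_p = (integral x^10 dx)^(1/2) = (1/11)^(1/2) = 0.301511
  ||g||_q = (integral x^10 dx)^(1/2) = (1/11)^(1/2) = 0.301511
Step 3: Holder bound = ||f||_p * ||g||_q = 0.301511 * 0.301511 = 0.090909
Verification: 0.090909 <= 0.090909 (Holder holds)


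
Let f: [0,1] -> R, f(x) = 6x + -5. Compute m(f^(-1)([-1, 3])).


f^(-1)([-1, 3]) = {x : -1 <= 6x + -5 <= 3}
Solving: (-1 - -5)/6 <= x <= (3 - -5)/6
= [0.666667, 1.333333]
Intersecting with [0,1]: [0.666667, 1]
Measure = 1 - 0.666667 = 0.333333


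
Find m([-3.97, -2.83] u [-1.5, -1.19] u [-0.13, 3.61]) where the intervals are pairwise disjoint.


For pairwise disjoint intervals, m(union) = sum of lengths.
= (-2.83 - -3.97) + (-1.19 - -1.5) + (3.61 - -0.13)
= 1.14 + 0.31 + 3.74
= 5.19


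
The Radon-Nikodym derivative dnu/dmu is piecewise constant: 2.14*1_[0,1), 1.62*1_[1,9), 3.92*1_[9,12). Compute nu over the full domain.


Integrate each piece of the Radon-Nikodym derivative:
Step 1: integral_0^1 2.14 dx = 2.14*(1-0) = 2.14*1 = 2.14
Step 2: integral_1^9 1.62 dx = 1.62*(9-1) = 1.62*8 = 12.96
Step 3: integral_9^12 3.92 dx = 3.92*(12-9) = 3.92*3 = 11.76
Total: 2.14 + 12.96 + 11.76 = 26.86


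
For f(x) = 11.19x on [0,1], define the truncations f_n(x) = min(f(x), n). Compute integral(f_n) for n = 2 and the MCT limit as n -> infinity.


f(x) = 11.19x on [0,1]; f_n(x) = min(11.19x, n). At n = 2:
Step 1: f(x) reaches 2 at x = 2/11.19 = 0.178731
Step 2: integral(f_2) = integral(11.19x, 0, 0.178731) + integral(2, 0.178731, 1)
       = 11.19*0.178731^2/2 + 2*(1 - 0.178731)
       = 0.178731 + 1.642538
       = 1.821269
Step 3: As n -> infinity, f_n increases to f, so by MCT integral(f_n) -> integral(f) = 11.19/2 = 5.595.
Convergence: integral(f_2) = 1.821269 -> 5.595 as n -> infinity


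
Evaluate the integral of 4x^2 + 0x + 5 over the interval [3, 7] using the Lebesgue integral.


The Lebesgue integral of a Riemann-integrable function agrees with the Riemann integral.
Antiderivative F(x) = (4/3)x^3 + (0/2)x^2 + 5x
F(7) = (4/3)*7^3 + (0/2)*7^2 + 5*7
     = (4/3)*343 + (0/2)*49 + 5*7
     = 457.333333 + 0.0 + 35
     = 492.333333
F(3) = 51
Integral = F(7) - F(3) = 492.333333 - 51 = 441.333333


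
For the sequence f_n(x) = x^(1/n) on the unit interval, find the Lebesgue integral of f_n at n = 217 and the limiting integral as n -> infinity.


At n = 217: f_217(x) = x^(1/217).
Step 1: integral(x^(1/217), 0, 1) = [x^(1/217+1) / (1/217+1)] from 0 to 1
     = 1 / (1/217 + 1) = 1 / ((217+1)/217) = 217/(217+1)
     = 217/218 = 0.995413
Step 2: As n -> infinity, f_n(x) = x^(1/n) -> 1 for x in (0,1], and f_n is increasing in n.
By MCT, lim_n integral(f_n) = integral(lim_n f_n) = integral(1, 0, 1) = 1.
Step 3: Verify convergence: 217/218 = 0.995413 -> 1


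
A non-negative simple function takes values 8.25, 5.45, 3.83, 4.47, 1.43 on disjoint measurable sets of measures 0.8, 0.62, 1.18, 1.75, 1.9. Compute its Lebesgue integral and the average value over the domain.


Step 1: Integral = sum(value_i * measure_i)
= 8.25*0.8 + 5.45*0.62 + 3.83*1.18 + 4.47*1.75 + 1.43*1.9
= 6.6 + 3.379 + 4.5194 + 7.8225 + 2.717
= 25.0379
Step 2: Total measure of domain = 0.8 + 0.62 + 1.18 + 1.75 + 1.9 = 6.25
Step 3: Average value = 25.0379 / 6.25 = 4.006064


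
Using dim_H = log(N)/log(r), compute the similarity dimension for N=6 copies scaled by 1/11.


For a self-similar set with N copies scaled by 1/r:
dim_H = log(N)/log(r) = log(6)/log(11)
= 1.791759/2.397895
= 0.747222


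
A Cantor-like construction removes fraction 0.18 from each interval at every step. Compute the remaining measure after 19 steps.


Step 1: At each step, fraction remaining = 1 - 0.18 = 0.82
Step 2: After 19 steps, measure = (0.82)^19
Result = 0.023039


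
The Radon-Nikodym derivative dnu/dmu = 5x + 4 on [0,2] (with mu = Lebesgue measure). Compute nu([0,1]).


nu(A) = integral_A (dnu/dmu) dmu = integral_0^1 (5x + 4) dx
Step 1: Antiderivative F(x) = (5/2)x^2 + 4x
Step 2: F(1) = (5/2)*1^2 + 4*1 = 2.5 + 4 = 6.5
Step 3: F(0) = (5/2)*0^2 + 4*0 = 0.0 + 0 = 0.0
Step 4: nu([0,1]) = F(1) - F(0) = 6.5 - 0.0 = 6.5


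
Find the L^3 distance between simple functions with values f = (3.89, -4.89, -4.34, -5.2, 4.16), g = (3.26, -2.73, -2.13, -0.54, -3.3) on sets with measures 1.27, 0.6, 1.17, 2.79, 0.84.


Step 1: Compute differences f_i - g_i:
  3.89 - 3.26 = 0.63
  -4.89 - -2.73 = -2.16
  -4.34 - -2.13 = -2.21
  -5.2 - -0.54 = -4.66
  4.16 - -3.3 = 7.46
Step 2: Compute |diff|^3 * measure for each set:
  |0.63|^3 * 1.27 = 0.250047 * 1.27 = 0.31756
  |-2.16|^3 * 0.6 = 10.077696 * 0.6 = 6.046618
  |-2.21|^3 * 1.17 = 10.793861 * 1.17 = 12.628817
  |-4.66|^3 * 2.79 = 101.194696 * 2.79 = 282.333202
  |7.46|^3 * 0.84 = 415.160936 * 0.84 = 348.735186
Step 3: Sum = 650.061383
Step 4: ||f-g||_3 = (650.061383)^(1/3) = 8.662664


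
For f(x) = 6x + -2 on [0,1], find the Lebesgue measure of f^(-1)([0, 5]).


f^(-1)([0, 5]) = {x : 0 <= 6x + -2 <= 5}
Solving: (0 - -2)/6 <= x <= (5 - -2)/6
= [0.333333, 1.166667]
Intersecting with [0,1]: [0.333333, 1]
Measure = 1 - 0.333333 = 0.666667


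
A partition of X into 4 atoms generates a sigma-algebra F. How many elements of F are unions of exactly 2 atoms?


Each element of F is a union of some subset of the 4 atoms.
Elements that are unions of exactly 2 atoms correspond to 2-element subsets of the 4 atoms.
Count = C(4, 2) = 4! / (2! * 2!) = 6.


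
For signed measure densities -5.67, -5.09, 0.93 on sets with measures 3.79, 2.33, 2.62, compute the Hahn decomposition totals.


Step 1: Compute signed measure on each set:
  Set 1: -5.67 * 3.79 = -21.4893
  Set 2: -5.09 * 2.33 = -11.8597
  Set 3: 0.93 * 2.62 = 2.4366
Step 2: Total signed measure = (-21.4893) + (-11.8597) + (2.4366)
     = -30.9124
Step 3: Positive part mu+(X) = sum of positive contributions = 2.4366
Step 4: Negative part mu-(X) = |sum of negative contributions| = 33.349


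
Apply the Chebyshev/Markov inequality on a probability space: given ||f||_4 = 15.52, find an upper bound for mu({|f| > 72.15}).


Chebyshev/Markov inequality: mu(|f| > eps) <= (||f||_p / eps)^p
Step 1: ||f||_4 / eps = 15.52 / 72.15 = 0.215107
Step 2: Raise to power p = 4:
  (0.215107)^4 = 0.002141
Step 3: Therefore mu(|f| > 72.15) <= 0.002141


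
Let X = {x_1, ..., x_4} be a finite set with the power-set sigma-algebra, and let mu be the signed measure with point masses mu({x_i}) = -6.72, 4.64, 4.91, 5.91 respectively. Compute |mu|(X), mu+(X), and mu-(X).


Step 1: Every measurable set is a union of atoms (the cells / points), so a Hahn decomposition is
  obtained by grouping atoms by sign: P = union of atoms with mu > 0, N = union of the remaining atoms.
  Atoms in P (indices): 2, 3, 4;  atoms in N (indices): 1
  Positive values: 4.64, 4.91, 5.91
  Negative values: -6.72
Step 2: mu+(X) = mu(P) = sum of positive atom values = 15.46
Step 3: mu-(X) = -mu(N) = sum of |negative atom values| = 6.72
Step 4: |mu|(X) = mu+(X) + mu-(X) = 15.46 + 6.72 = 22.18


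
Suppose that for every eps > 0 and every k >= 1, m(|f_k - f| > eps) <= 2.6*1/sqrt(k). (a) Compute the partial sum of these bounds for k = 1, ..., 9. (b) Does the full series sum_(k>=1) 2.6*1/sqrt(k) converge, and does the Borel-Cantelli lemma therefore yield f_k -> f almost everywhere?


Step 1: List the terms 2.6*1/sqrt(k) for k = 1 to 9:
  k=1: 2.6
  k=2: 1.838478
  k=3: 1.501111
  k=4: 1.3
  k=5: 1.162755
  k=6: 1.061446
  k=7: 0.982708
  k=8: 0.919239
  k=9: 0.866667
Step 2: Partial sum = 2.6 + 1.838478 + 1.501111 + 1.3 + 1.162755 + 1.061446 + 0.982708 + 0.919239 + 0.866667
     = 12.232402
Step 3: The full series sum_(k>=1) 2.6*1/sqrt(k) diverges (p-series with p = 1/2 <= 1; a nonzero constant multiple of a divergent series diverges).
Step 4: The (first) Borel-Cantelli lemma requires a summable sequence of measures, so it does not apply here;
        from this bound alone no conclusion about a.e. convergence can be drawn (convergence in measure still
        gives an a.e.-convergent subsequence, but not a.e. convergence of the whole sequence).
Conclusion: series diverges; Borel-Cantelli is inconclusive about a.e. convergence of f_k.


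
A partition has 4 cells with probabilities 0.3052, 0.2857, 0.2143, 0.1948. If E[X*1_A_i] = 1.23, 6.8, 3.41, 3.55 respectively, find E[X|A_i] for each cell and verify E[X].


For each cell A_i: E[X|A_i] = E[X*1_A_i] / P(A_i)
Step 1: E[X|A_1] = 1.23 / 0.3052 = 4.030144
Step 2: E[X|A_2] = 6.8 / 0.2857 = 23.80119
Step 3: E[X|A_3] = 3.41 / 0.2143 = 15.912273
Step 4: E[X|A_4] = 3.55 / 0.1948 = 18.223819
Verification: E[X] = sum E[X*1_A_i] = 1.23 + 6.8 + 3.41 + 3.55 = 14.99


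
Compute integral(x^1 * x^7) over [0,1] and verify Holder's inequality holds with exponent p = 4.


Step 1: Exact integral of f*g = integral(x^8, 0, 1) = 1/9
     = 0.111111
Step 2: Holder bound with p=4, q=1.333333:
  ||f||_p = (integral x^4 dx)^(1/4) = (1/5)^(1/4) = 0.66874
  ||g||_q = (integral x^9.333333 dx)^(1/1.333333) = (1/10.333333)^(1/1.333333) = 0.173508
Step 3: Holder bound = ||f||_p * ||g||_q = 0.66874 * 0.173508 = 0.116032
Verification: 0.111111 <= 0.116032 (Holder holds)


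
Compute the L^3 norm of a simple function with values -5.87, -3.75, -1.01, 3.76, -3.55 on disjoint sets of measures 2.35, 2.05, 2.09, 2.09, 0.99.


Step 1: Compute |f_i|^3 for each value:
  |-5.87|^3 = 202.262003
  |-3.75|^3 = 52.734375
  |-1.01|^3 = 1.030301
  |3.76|^3 = 53.157376
  |-3.55|^3 = 44.738875
Step 2: Multiply by measures and sum:
  202.262003 * 2.35 = 475.315707
  52.734375 * 2.05 = 108.105469
  1.030301 * 2.09 = 2.153329
  53.157376 * 2.09 = 111.098916
  44.738875 * 0.99 = 44.291486
Sum = 475.315707 + 108.105469 + 2.153329 + 111.098916 + 44.291486 = 740.964907
Step 3: Take the p-th root:
||f||_3 = (740.964907)^(1/3) = 9.048971


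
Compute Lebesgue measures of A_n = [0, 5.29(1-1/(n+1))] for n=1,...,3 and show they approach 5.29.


By continuity of measure from below: if A_n increases to A, then m(A_n) -> m(A).
Here A = [0, 5.29], so m(A) = 5.29
Step 1: a_1 = 5.29*(1 - 1/2) = 2.645, m(A_1) = 2.645
Step 2: a_2 = 5.29*(1 - 1/3) = 3.5267, m(A_2) = 3.5267
Step 3: a_3 = 5.29*(1 - 1/4) = 3.9675, m(A_3) = 3.9675
Limit: m(A_n) -> m([0,5.29]) = 5.29


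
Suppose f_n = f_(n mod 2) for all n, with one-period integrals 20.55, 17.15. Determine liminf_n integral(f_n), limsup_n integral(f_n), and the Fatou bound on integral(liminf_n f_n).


The sequence (integral(f_n)) is periodic with period 2, repeating the values 20.55, 17.15 indefinitely.
Step 1: For a periodic sequence, every tail (a_m, a_(m+1), ...) contains all 2 period values infinitely often.
Step 2: Hence inf of every tail = min of the period values = min(20.55, 17.15) = 17.15.
        liminf_n integral(f_n) = sup over m of (inf of tail from m) = 17.15.
Step 3: Similarly sup of every tail = max of the period values = 20.55.
        limsup_n integral(f_n) = 20.55.
Step 4: Fatou's lemma: integral(liminf_n f_n) <= liminf_n integral(f_n) = 17.15.
        So the integral of the pointwise liminf is at most 17.15.


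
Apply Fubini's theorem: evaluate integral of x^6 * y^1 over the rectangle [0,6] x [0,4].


By Fubini's theorem, the double integral factors as a product of single integrals:
Step 1: integral_0^6 x^6 dx = [x^7/7] from 0 to 6
     = 6^7/7 = 39990.857143
Step 2: integral_0^4 y^1 dy = [y^2/2] from 0 to 4
     = 4^2/2 = 8
Step 3: Double integral = 39990.857143 * 8 = 319926.857143


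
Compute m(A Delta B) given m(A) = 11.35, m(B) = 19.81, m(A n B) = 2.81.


m(A Delta B) = m(A) + m(B) - 2*m(A n B)
= 11.35 + 19.81 - 2*2.81
= 11.35 + 19.81 - 5.62
= 25.54


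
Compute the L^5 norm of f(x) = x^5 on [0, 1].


Step 1: ||f||_5 = (integral_0^1 |x^5|^5 dx)^(1/5)
     = (integral_0^1 x^25 dx)^(1/5)
Step 2: integral_0^1 x^25 dx = [x^26/(26)] from 0 to 1 = 1^26/26
     = 1/26 = 0.038462
Step 3: ||f||_5 = (0.038462)^(1/5) = 0.521201


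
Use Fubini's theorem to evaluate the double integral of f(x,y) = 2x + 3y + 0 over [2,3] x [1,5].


By Fubini, integrate in x first, then y.
Step 1: Fix y, integrate over x in [2,3]:
  integral(2x + 3y + 0, x=2..3)
  = 2*(3^2 - 2^2)/2 + (3y + 0)*(3 - 2)
  = 5 + (3y + 0)*1
  = 5 + 3y + 0
  = 5 + 3y
Step 2: Integrate over y in [1,5]:
  integral(5 + 3y, y=1..5)
  = 5*4 + 3*(5^2 - 1^2)/2
  = 20 + 36
  = 56


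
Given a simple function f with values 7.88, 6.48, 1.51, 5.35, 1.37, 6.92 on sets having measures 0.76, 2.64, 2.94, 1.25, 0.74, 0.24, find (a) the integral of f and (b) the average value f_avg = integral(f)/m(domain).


Step 1: Integral = sum(value_i * measure_i)
= 7.88*0.76 + 6.48*2.64 + 1.51*2.94 + 5.35*1.25 + 1.37*0.74 + 6.92*0.24
= 5.9888 + 17.1072 + 4.4394 + 6.6875 + 1.0138 + 1.6608
= 36.8975
Step 2: Total measure of domain = 0.76 + 2.64 + 2.94 + 1.25 + 0.74 + 0.24 = 8.57
Step 3: Average value = 36.8975 / 8.57 = 4.305426


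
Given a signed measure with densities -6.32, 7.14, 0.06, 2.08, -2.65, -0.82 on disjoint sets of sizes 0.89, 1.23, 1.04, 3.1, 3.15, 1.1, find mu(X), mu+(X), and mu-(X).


Step 1: Compute signed measure on each set:
  Set 1: -6.32 * 0.89 = -5.6248
  Set 2: 7.14 * 1.23 = 8.7822
  Set 3: 0.06 * 1.04 = 0.0624
  Set 4: 2.08 * 3.1 = 6.448
  Set 5: -2.65 * 3.15 = -8.3475
  Set 6: -0.82 * 1.1 = -0.902
Step 2: Total signed measure = (-5.6248) + (8.7822) + (0.0624) + (6.448) + (-8.3475) + (-0.902)
     = 0.4183
Step 3: Positive part mu+(X) = sum of positive contributions = 15.2926
Step 4: Negative part mu-(X) = |sum of negative contributions| = 14.8743


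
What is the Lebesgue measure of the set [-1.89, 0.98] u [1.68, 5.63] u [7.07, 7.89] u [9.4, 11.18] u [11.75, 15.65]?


For pairwise disjoint intervals, m(union) = sum of lengths.
= (0.98 - -1.89) + (5.63 - 1.68) + (7.89 - 7.07) + (11.18 - 9.4) + (15.65 - 11.75)
= 2.87 + 3.95 + 0.82 + 1.78 + 3.9
= 13.32


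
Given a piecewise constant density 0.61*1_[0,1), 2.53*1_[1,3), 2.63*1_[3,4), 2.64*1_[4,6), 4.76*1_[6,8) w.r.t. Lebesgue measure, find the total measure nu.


Integrate each piece of the Radon-Nikodym derivative:
Step 1: integral_0^1 0.61 dx = 0.61*(1-0) = 0.61*1 = 0.61
Step 2: integral_1^3 2.53 dx = 2.53*(3-1) = 2.53*2 = 5.06
Step 3: integral_3^4 2.63 dx = 2.63*(4-3) = 2.63*1 = 2.63
Step 4: integral_4^6 2.64 dx = 2.64*(6-4) = 2.64*2 = 5.28
Step 5: integral_6^8 4.76 dx = 4.76*(8-6) = 4.76*2 = 9.52
Total: 0.61 + 5.06 + 2.63 + 5.28 + 9.52 = 23.1


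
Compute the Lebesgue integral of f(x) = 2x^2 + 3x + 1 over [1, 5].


The Lebesgue integral of a Riemann-integrable function agrees with the Riemann integral.
Antiderivative F(x) = (2/3)x^3 + (3/2)x^2 + 1x
F(5) = (2/3)*5^3 + (3/2)*5^2 + 1*5
     = (2/3)*125 + (3/2)*25 + 1*5
     = 83.333333 + 37.5 + 5
     = 125.833333
F(1) = 3.166667
Integral = F(5) - F(1) = 125.833333 - 3.166667 = 122.666667


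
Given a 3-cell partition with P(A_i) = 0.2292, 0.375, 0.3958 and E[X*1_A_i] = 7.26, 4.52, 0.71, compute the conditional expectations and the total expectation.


For each cell A_i: E[X|A_i] = E[X*1_A_i] / P(A_i)
Step 1: E[X|A_1] = 7.26 / 0.2292 = 31.675393
Step 2: E[X|A_2] = 4.52 / 0.375 = 12.053333
Step 3: E[X|A_3] = 0.71 / 0.3958 = 1.793835
Verification: E[X] = sum E[X*1_A_i] = 7.26 + 4.52 + 0.71 = 12.49


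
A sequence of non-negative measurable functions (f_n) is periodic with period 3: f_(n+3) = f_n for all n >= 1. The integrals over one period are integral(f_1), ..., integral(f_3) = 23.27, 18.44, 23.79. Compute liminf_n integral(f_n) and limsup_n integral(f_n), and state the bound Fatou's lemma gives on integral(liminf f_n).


The sequence (integral(f_n)) is periodic with period 3, repeating the values 23.27, 18.44, 23.79 indefinitely.
Step 1: For a periodic sequence, every tail (a_m, a_(m+1), ...) contains all 3 period values infinitely often.
Step 2: Hence inf of every tail = min of the period values = min(23.27, 18.44, 23.79) = 18.44.
        liminf_n integral(f_n) = sup over m of (inf of tail from m) = 18.44.
Step 3: Similarly sup of every tail = max of the period values = 23.79.
        limsup_n integral(f_n) = 23.79.
Step 4: Fatou's lemma: integral(liminf_n f_n) <= liminf_n integral(f_n) = 18.44.
        So the integral of the pointwise liminf is at most 18.44.


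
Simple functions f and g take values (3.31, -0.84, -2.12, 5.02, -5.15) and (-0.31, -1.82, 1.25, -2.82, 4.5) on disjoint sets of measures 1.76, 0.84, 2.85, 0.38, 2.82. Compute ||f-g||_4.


Step 1: Compute differences f_i - g_i:
  3.31 - -0.31 = 3.62
  -0.84 - -1.82 = 0.98
  -2.12 - 1.25 = -3.37
  5.02 - -2.82 = 7.84
  -5.15 - 4.5 = -9.65
Step 2: Compute |diff|^4 * measure for each set:
  |3.62|^4 * 1.76 = 171.725299 * 1.76 = 302.236527
  |0.98|^4 * 0.84 = 0.922368 * 0.84 = 0.774789
  |-3.37|^4 * 2.85 = 128.979178 * 2.85 = 367.590656
  |7.84|^4 * 0.38 = 3778.019983 * 0.38 = 1435.647594
  |-9.65|^4 * 2.82 = 8671.800006 * 2.82 = 24454.476018
Step 3: Sum = 26560.725584
Step 4: ||f-g||_4 = (26560.725584)^(1/4) = 12.766151


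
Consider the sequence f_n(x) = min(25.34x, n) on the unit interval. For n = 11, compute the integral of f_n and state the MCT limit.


f(x) = 25.34x on [0,1]; f_n(x) = min(25.34x, n). At n = 11:
Step 1: f(x) reaches 11 at x = 11/25.34 = 0.434096
Step 2: integral(f_11) = integral(25.34x, 0, 0.434096) + integral(11, 0.434096, 1)
       = 25.34*0.434096^2/2 + 11*(1 - 0.434096)
       = 2.38753 + 6.224941
       = 8.61247
Step 3: As n -> infinity, f_n increases to f, so by MCT integral(f_n) -> integral(f) = 25.34/2 = 12.67.
Convergence: integral(f_11) = 8.61247 -> 12.67 as n -> infinity


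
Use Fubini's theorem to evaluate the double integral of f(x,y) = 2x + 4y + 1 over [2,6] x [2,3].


By Fubini, integrate in x first, then y.
Step 1: Fix y, integrate over x in [2,6]:
  integral(2x + 4y + 1, x=2..6)
  = 2*(6^2 - 2^2)/2 + (4y + 1)*(6 - 2)
  = 32 + (4y + 1)*4
  = 32 + 16y + 4
  = 36 + 16y
Step 2: Integrate over y in [2,3]:
  integral(36 + 16y, y=2..3)
  = 36*1 + 16*(3^2 - 2^2)/2
  = 36 + 40
  = 76
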